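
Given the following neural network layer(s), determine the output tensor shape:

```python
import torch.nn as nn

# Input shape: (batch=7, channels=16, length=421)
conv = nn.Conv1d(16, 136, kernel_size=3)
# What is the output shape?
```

Input: (7, 16, 421) -> Output: (7, 136, 419)

Answer: (7, 136, 419)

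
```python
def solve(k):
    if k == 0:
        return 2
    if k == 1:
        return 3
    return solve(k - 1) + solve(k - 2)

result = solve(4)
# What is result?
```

Build up from base cases: solve(0)=2, solve(1)=3, solve(2)=5, solve(3)=8, solve(4)=13

Answer: 13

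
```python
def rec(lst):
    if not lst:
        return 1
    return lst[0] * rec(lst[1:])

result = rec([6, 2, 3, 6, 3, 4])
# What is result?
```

Product over [6, 2, 3, 6, 3, 4] = 6 * 2 * 3 * 6 * 3 * 4 = 2592

Answer: 2592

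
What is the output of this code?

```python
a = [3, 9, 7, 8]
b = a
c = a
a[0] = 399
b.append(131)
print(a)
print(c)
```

Key concept: multiple aliases.
Step by step:
`a = [3, 9, 7, 8]` → a = [3, 9, 7, 8]
`b = a` → b = [3, 9, 7, 8] (same object as a)
`c = a` → c = [3, 9, 7, 8] (same object as a, b)
`a[0] = 399` → a = [399, 9, 7, 8] (same object as b, c); b = [399, 9, 7, 8] (same object as a, c); c = [399, 9, 7, 8] (same object as a, b)
`b.append(131)` → a = [399, 9, 7, 8, 131] (same object as b, c); b = [399, 9, 7, 8, 131] (same object as a, c); c = [399, 9, 7, 8, 131] (same object as a, b)
`print(a)` → prints [399, 9, 7, 8, 131]
`print(c)` → prints [399, 9, 7, 8, 131]

Answer:
[399, 9, 7, 8, 131]
[399, 9, 7, 8, 131]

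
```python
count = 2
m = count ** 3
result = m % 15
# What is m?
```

Trace:
`count = 2` → count = 2
`m = count ** 3` → m = 8
`result = m % 15` → result = 8
So m = 8

Answer: 8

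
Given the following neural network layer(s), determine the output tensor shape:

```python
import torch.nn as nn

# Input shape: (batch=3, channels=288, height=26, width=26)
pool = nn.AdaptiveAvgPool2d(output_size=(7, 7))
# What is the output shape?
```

Input: (3, 288, 26, 26) -> Output: (3, 288, 7, 7)

Answer: (3, 288, 7, 7)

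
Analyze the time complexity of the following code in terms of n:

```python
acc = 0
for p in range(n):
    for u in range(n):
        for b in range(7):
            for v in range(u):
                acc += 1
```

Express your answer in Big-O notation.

Each loop level contributes: n × n × 1 × n. Multiplying the contributions gives O(n^3).

Answer: O(n^3)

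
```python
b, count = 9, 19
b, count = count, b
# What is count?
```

Trace:
`b, count = 9, 19` → b = 9; count = 19
`b, count = count, b` → b = 19; count = 9
So count = 9

Answer: 9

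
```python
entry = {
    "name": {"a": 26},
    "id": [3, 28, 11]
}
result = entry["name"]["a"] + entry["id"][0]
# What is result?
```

Trace:
`entry = { ...` → entry = {'name': {'a': 26}, 'id': [3, 28, 11]}
`result = entry["name"]["a"] + entry["id"][0]` → result = 29
So result = 29

Answer: 29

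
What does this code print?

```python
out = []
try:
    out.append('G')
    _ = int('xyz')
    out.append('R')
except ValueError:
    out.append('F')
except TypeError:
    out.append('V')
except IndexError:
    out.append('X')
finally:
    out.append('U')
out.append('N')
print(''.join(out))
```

Execution trace: 'G' (try body) → 'F' (except ValueError) → 'U' (finally) → 'N' (after the try/except). Output: GFUN

Answer: GFUN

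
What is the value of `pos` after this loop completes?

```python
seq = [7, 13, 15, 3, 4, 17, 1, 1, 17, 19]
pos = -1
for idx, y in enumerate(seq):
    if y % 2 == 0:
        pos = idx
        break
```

First even number index in [7, 13, 15, 3, 4, 17, 1, 1, 17, 19]
`pos` takes the values: -1 → 4

Answer: 4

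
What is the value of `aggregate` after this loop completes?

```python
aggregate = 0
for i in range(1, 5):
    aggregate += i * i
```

Sum of squares 1² to 4² = 30
`aggregate` takes the values: 0 → 1 → 5 → 14 → 30

Answer: 30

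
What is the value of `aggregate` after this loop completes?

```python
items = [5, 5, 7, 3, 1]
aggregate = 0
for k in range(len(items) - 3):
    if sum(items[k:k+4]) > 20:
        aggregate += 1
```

Count windows with sum > 20
`aggregate` takes the values: 0

Answer: 0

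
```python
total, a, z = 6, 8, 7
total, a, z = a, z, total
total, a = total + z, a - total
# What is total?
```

Trace:
`total, a, z = 6, 8, 7` → total = 6; a = 8; z = 7
`total, a, z = a, z, total` → total = 8; a = 7; z = 6
`total, a = total + z, a - total` → total = 14; a = -1
So total = 14

Answer: 14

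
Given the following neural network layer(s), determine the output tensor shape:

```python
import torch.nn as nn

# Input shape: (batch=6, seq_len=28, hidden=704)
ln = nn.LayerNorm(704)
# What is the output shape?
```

Input: (6, 28, 704) -> Output: (6, 28, 704)

Answer: (6, 28, 704)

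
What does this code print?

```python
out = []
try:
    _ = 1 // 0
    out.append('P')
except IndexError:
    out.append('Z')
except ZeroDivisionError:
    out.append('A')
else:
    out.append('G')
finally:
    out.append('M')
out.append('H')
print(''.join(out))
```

Execution trace: 'A' (except ZeroDivisionError) → 'M' (finally) → 'H' (after the try/except). Output: AMH

Answer: AMH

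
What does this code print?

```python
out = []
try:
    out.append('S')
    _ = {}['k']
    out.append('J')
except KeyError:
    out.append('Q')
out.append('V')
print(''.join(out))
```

Execution trace: 'S' (try body) → 'Q' (except KeyError) → 'V' (after the try/except). Output: SQV

Answer: SQV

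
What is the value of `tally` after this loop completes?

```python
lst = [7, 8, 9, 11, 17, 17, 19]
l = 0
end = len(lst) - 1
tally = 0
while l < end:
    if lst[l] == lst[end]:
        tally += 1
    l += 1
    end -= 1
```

Count matching pairs from ends
`tally` takes the values: 0

Answer: 0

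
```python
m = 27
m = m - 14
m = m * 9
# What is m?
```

Trace:
`m = 27` → m = 27
`m = m - 14` → m = 13
`m = m * 9` → m = 117
So m = 117

Answer: 117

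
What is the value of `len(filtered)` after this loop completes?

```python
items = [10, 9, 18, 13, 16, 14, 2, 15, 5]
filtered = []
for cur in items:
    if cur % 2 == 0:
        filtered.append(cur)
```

Count even numbers in [10, 9, 18, 13, 16, 14, 2, 15, 5]
`filtered` takes the values: [] → [10] → [10, 18] → [10, 18, 16] → [10, 18, 16, 14] → [10, 18, 16, 14, 2]
So `len(filtered)` = 5

Answer: 5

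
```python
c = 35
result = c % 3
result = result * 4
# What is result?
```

Trace:
`c = 35` → c = 35
`result = c % 3` → result = 2
`result = result * 4` → result = 8
So result = 8

Answer: 8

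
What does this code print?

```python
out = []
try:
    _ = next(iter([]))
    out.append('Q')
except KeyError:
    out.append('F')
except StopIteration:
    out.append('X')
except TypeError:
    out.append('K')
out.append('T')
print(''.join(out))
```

Execution trace: 'X' (except StopIteration) → 'T' (after the try/except). Output: XT

Answer: XT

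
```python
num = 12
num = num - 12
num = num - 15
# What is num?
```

Trace:
`num = 12` → num = 12
`num = num - 12` → num = 0
`num = num - 15` → num = -15
So num = -15

Answer: -15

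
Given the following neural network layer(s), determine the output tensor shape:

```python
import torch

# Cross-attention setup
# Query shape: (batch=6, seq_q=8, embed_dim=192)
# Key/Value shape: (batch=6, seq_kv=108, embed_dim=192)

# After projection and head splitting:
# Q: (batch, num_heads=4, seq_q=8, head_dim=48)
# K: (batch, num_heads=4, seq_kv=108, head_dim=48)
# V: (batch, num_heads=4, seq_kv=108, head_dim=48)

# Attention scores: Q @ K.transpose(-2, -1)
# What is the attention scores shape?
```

Input: (6, 8, 192) -> Output: (6, 4, 8, 108)

Answer: (6, 4, 8, 108)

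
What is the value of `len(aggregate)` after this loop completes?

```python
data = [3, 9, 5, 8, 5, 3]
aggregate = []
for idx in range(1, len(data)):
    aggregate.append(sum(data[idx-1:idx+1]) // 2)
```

Number of 2-element averages
`aggregate` takes the values: [] → [6] → [6, 7] → [6, 7, 6] → [6, 7, 6, 6] → [6, 7, 6, 6, 4]
So `len(aggregate)` = 5

Answer: 5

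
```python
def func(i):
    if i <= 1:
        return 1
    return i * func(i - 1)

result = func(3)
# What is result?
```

func(3) = 3 * 2 * 1 = 6

Answer: 6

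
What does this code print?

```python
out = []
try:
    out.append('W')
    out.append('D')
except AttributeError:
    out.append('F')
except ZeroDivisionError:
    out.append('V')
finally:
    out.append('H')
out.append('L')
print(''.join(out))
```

Execution trace: 'W' (try body) → 'D' (try body, no exception) → 'H' (finally) → 'L' (after the try/except). Output: WDHL

Answer: WDHL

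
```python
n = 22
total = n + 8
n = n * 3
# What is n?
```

Trace:
`n = 22` → n = 22
`total = n + 8` → total = 30
`n = n * 3` → n = 66
So n = 66

Answer: 66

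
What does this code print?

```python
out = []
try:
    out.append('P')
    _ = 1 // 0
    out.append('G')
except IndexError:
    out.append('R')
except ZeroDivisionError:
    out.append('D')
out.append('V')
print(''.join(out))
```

Execution trace: 'P' (try body) → 'D' (except ZeroDivisionError) → 'V' (after the try/except). Output: PDV

Answer: PDV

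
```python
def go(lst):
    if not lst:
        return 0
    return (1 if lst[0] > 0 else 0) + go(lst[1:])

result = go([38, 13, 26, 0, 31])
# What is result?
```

Count of positive elements in [38, 13, 26, 0, 31] = 4

Answer: 4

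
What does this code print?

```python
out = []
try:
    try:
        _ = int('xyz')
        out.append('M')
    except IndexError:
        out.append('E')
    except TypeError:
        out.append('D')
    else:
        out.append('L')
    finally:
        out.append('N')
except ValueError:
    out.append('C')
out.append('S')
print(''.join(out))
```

Execution trace: 'N' (finally) → 'C' (outer except ValueError) → 'S' (after the try/except). Output: NCS

Answer: NCS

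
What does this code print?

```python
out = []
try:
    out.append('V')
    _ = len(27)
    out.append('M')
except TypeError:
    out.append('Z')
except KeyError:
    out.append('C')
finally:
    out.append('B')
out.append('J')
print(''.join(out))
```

Execution trace: 'V' (try body) → 'Z' (except TypeError) → 'B' (finally) → 'J' (after the try/except). Output: VZBJ

Answer: VZBJ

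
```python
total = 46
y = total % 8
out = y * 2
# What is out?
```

Trace:
`total = 46` → total = 46
`y = total % 8` → y = 6
`out = y * 2` → out = 12
So out = 12

Answer: 12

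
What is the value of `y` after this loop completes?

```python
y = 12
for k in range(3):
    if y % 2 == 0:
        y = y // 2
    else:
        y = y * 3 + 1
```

Collatz-style transformation from 12
`y` takes the values: 12 → 6 → 3 → 10

Answer: 10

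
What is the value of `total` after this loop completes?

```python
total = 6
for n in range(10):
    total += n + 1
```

Start at 6, add 1 to 10 = 61
`total` takes the values: 6 → 7 → 9 → 12 → 16 → 21 → 27 → 34 → 42 → 51 → 61

Answer: 61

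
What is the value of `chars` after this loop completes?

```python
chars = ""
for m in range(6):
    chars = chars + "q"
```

Repeat 'q' 6 times
`chars` takes the values: "" → "q" → "qq" → "qqq" → "qqqq" → "qqqqq" → "qqqqqq"

Answer: "qqqqqq"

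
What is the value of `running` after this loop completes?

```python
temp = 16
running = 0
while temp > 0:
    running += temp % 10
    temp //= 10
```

Sum digits of 16
`running` takes the values: 0 → 6 → 7

Answer: 7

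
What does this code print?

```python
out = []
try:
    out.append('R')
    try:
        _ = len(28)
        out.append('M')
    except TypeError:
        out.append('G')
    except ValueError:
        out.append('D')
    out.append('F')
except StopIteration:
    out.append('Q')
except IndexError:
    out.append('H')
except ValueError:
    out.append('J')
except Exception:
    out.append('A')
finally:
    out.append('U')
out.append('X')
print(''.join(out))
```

Execution trace: 'R' (try body) → 'G' (inner except TypeError) → 'F' (try body, no exception) → 'U' (finally) → 'X' (after the try/except). Output: RGFUX

Answer: RGFUX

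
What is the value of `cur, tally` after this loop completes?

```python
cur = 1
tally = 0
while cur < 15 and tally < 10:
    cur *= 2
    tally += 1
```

Double until >= 15 or 10 iterations
`cur, tally` takes the values: (1, 0) → (2, 0) → (2, 1) → (4, 1) → (4, 2) → (8, 2) → (8, 3) → (16, 3) → (16, 4)

Answer: 16, 4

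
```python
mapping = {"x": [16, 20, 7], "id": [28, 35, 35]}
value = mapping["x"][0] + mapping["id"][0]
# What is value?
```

Trace:
`mapping = {"x": [16, 20, 7], "id": [28, 35, 35]}` → mapping = {'x': [16, 20, 7], 'id': [28, 35, 35]}
`value = mapping["x"][0] + mapping["id"][0]` → value = 44
So value = 44

Answer: 44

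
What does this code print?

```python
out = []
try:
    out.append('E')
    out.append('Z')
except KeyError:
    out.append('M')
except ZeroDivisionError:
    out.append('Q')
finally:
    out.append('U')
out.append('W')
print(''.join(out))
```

Execution trace: 'E' (try body) → 'Z' (try body, no exception) → 'U' (finally) → 'W' (after the try/except). Output: EZUW

Answer: EZUW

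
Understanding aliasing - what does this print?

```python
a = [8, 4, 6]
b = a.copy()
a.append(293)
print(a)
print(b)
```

Key concept: list.copy() creates independent copy.
Step by step:
`a = [8, 4, 6]` → a = [8, 4, 6]
`b = a.copy()` → b = [8, 4, 6]
`a.append(293)` → a = [8, 4, 6, 293]
`print(a)` → prints [8, 4, 6, 293]
`print(b)` → prints [8, 4, 6]

Answer:
[8, 4, 6, 293]
[8, 4, 6]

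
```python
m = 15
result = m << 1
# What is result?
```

Trace:
`m = 15` → m = 15
`result = m << 1` → result = 30
So result = 30

Answer: 30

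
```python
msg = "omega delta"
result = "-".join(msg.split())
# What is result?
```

Trace:
`msg = "omega delta"` → msg = 'omega delta'
`result = "-".join(msg.split())` → result = 'omega-delta'
So result = 'omega-delta'

Answer: 'omega-delta'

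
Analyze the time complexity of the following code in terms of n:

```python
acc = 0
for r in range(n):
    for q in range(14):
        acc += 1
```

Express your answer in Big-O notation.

Each loop level contributes: n × 1. Multiplying the contributions gives O(n).

Answer: O(n)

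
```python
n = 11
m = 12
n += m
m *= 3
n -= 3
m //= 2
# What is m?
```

Trace:
`n = 11` → n = 11
`m = 12` → m = 12
`n += m` → n = 23
`m *= 3` → m = 36
`n -= 3` → n = 20
`m //= 2` → m = 18
So m = 18

Answer: 18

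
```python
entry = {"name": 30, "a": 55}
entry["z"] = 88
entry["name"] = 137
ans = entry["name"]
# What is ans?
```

Trace:
`entry = {"name": 30, "a": 55}` → entry = {'name': 30, 'a': 55}
`entry["z"] = 88` → entry = {'name': 30, 'a': 55, 'z': 88}
`entry["name"] = 137` → entry = {'name': 137, 'a': 55, 'z': 88}
`ans = entry["name"]` → ans = 137
So ans = 137

Answer: 137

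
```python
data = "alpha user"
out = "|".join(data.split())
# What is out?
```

Trace:
`data = "alpha user"` → data = 'alpha user'
`out = "|".join(data.split())` → out = 'alpha|user'
So out = 'alpha|user'

Answer: 'alpha|user'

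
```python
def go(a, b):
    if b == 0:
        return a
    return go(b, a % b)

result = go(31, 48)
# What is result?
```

go(31, 48) -> go(48, 31) -> go(31, 17) -> go(17, 14) -> go(14, 3) -> go(3, 2) -> go(2, 1) -> go(1, 0) -> 1

Answer: 1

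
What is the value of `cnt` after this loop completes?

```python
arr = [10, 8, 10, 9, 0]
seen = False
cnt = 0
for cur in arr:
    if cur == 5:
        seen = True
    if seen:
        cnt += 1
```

Count elements after first 5 in [10, 8, 10, 9, 0]
`cnt` takes the values: 0

Answer: 0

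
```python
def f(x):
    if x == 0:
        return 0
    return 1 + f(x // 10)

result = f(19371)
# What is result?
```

Count of digits of 19371: 5

Answer: 5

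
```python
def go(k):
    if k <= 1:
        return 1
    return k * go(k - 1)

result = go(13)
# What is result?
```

go(13) = 13 * 12 * 11 * 10 * 9 * 8 * 7 * 6 * 5 * 4 * 3 * 2 * 1 = 6227020800

Answer: 6227020800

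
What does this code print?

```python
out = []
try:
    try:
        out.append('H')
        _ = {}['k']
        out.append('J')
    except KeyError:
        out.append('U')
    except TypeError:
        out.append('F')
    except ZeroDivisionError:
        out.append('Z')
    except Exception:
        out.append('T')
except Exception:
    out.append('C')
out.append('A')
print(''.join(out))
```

Execution trace: 'H' (inner try body) → 'U' (inner except KeyError) → 'A' (after the try/except). Output: HUA

Answer: HUA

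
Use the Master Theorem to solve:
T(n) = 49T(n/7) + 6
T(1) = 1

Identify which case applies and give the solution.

a=49, b=7, f(n)=6. log_7(49) = 2. Since c=0 < 2, Case 1 applies: T(n) = Θ(n^log_b(a)) = O(n^2).

Answer: O(n^2) - Case 1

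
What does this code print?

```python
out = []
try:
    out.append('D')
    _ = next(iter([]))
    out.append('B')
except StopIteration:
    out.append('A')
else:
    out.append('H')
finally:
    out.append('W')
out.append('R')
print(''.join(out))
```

Execution trace: 'D' (try body) → 'A' (except StopIteration) → 'W' (finally) → 'R' (after the try/except). Output: DAWR

Answer: DAWR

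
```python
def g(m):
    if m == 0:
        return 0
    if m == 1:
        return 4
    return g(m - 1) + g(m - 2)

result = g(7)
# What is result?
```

Build up from base cases: g(0)=0, g(1)=4, g(2)=4, g(3)=8, g(4)=12, g(5)=20, g(6)=32, ..., g(7)=52

Answer: 52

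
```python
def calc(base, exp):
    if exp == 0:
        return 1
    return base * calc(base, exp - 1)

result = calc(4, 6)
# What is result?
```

calc(4, 6) = 4 * 4 * 4 * 4 * 4 * 4 = 4096

Answer: 4096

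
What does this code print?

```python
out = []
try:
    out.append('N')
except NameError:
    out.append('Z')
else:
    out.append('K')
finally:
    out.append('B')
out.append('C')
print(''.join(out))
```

Execution trace: 'N' (try body, no exception) → 'K' (else) → 'B' (finally) → 'C' (after the try/except). Output: NKBC

Answer: NKBC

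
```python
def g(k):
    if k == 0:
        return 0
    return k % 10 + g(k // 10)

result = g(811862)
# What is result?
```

Sum of digits of 811862: 2 + 6 + 8 + 1 + 1 + 8 = 26

Answer: 26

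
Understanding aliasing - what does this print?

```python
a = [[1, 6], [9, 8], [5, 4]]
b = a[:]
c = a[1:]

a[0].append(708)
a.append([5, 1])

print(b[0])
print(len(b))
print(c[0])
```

Key concept: slice with nested mutation.
Step by step:
`a = [[1, 6], [9, 8], [5, 4]]` → a = [[1, 6], [9, 8], [5, 4]]
`b = a[:]` → b = [[1, 6], [9, 8], [5, 4]]
`c = a[1:]` → c = [[9, 8], [5, 4]]
`a[0].append(708)` → a = [[1, 6, 708], [9, 8], [5, 4]]; b = [[1, 6, 708], [9, 8], [5, 4]]
`a.append([5, 1])` → a = [[1, 6, 708], [9, 8], [5, 4], [5, 1]]
`print(b[0])` → prints [1, 6, 708]
`print(len(b))` → prints 3
`print(c[0])` → prints [9, 8]

Answer:
[1, 6, 708]
3
[9, 8]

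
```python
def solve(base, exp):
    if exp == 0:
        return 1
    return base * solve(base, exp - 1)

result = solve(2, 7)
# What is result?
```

solve(2, 7) = 2 * 2 * 2 * 2 * 2 * 2 * 2 = 128

Answer: 128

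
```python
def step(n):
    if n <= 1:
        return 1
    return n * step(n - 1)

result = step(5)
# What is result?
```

step(5) = 5 * 4 * 3 * 2 * 1 = 120

Answer: 120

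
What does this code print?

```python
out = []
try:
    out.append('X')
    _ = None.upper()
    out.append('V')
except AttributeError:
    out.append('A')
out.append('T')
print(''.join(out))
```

Execution trace: 'X' (try body) → 'A' (except AttributeError) → 'T' (after the try/except). Output: XAT

Answer: XAT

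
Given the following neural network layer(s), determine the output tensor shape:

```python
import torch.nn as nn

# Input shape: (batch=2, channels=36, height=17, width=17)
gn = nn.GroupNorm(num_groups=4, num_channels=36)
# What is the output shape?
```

Input: (2, 36, 17, 17) -> Output: (2, 36, 17, 17)

Answer: (2, 36, 17, 17)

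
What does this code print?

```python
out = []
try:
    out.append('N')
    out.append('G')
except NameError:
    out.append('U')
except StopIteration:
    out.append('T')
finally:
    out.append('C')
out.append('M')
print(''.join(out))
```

Execution trace: 'N' (try body) → 'G' (try body, no exception) → 'C' (finally) → 'M' (after the try/except). Output: NGCM

Answer: NGCM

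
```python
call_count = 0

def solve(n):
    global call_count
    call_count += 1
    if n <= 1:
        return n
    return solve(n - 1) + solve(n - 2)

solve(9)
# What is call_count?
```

Calls(n) = 1 + Calls(n-1) + Calls(n-2); Calls(0)=Calls(1)=1. For n=9 this gives 109.

Answer: 109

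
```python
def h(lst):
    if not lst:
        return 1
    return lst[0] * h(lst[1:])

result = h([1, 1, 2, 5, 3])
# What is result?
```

Product over [1, 1, 2, 5, 3] = 1 * 1 * 2 * 5 * 3 = 30

Answer: 30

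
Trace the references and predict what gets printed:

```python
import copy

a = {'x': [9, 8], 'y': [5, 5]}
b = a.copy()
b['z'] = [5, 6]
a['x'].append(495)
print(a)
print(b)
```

Key concept: shallow copy of dict with mutable values.
Step by step:
`a = {'x': [9, 8], 'y': [5, 5]}` → a = {'x': [9, 8], 'y': [5, 5]}
`b = a.copy()` → b = {'x': [9, 8], 'y': [5, 5]}
`b['z'] = [5, 6]` → b = {'x': [9, 8], 'y': [5, 5], 'z': [5, 6]}
`a['x'].append(495)` → a = {'x': [9, 8, 495], 'y': [5, 5]}; b = {'x': [9, 8, 495], 'y': [5, 5], 'z': [5, 6]}
`print(a)` → prints {'x': [9, 8, 495], 'y': [5, 5]}
`print(b)` → prints {'x': [9, 8, 495], 'y': [5, 5], 'z': [5, 6]}

Answer:
{'x': [9, 8, 495], 'y': [5, 5]}
{'x': [9, 8, 495], 'y': [5, 5], 'z': [5, 6]}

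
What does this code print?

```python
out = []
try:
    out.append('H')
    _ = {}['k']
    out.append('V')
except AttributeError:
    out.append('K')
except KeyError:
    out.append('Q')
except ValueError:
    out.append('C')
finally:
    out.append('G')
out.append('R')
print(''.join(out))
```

Execution trace: 'H' (try body) → 'Q' (except KeyError) → 'G' (finally) → 'R' (after the try/except). Output: HQGR

Answer: HQGR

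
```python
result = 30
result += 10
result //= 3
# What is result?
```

Trace:
`result = 30` → result = 30
`result += 10` → result = 40
`result //= 3` → result = 13
So result = 13

Answer: 13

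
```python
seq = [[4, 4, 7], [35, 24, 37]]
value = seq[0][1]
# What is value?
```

Trace:
`seq = [[4, 4, 7], [35, 24, 37]]` → seq = [[4, 4, 7], [35, 24, 37]]
`value = seq[0][1]` → value = 4
So value = 4

Answer: 4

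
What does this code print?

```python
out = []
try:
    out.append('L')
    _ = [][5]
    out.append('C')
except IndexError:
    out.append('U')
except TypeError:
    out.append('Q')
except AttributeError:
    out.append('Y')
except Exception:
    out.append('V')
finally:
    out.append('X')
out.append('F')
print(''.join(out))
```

Execution trace: 'L' (try body) → 'U' (except IndexError) → 'X' (finally) → 'F' (after the try/except). Output: LUXF

Answer: LUXF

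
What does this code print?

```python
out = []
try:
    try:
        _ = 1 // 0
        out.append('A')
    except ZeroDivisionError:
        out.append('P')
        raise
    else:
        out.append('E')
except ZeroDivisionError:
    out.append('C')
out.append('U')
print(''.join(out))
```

Execution trace: 'P' (inner except ZeroDivisionError) → 'C' (outer except ZeroDivisionError) → 'U' (after the try/except). Output: PCU

Answer: PCU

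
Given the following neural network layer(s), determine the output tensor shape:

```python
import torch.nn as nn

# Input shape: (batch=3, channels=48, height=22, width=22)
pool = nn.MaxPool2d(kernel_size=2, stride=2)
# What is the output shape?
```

Input: (3, 48, 22, 22) -> Output: (3, 48, 11, 11)

Answer: (3, 48, 11, 11)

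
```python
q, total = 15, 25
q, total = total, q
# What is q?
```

Trace:
`q, total = 15, 25` → q = 15; total = 25
`q, total = total, q` → q = 25; total = 15
So q = 25

Answer: 25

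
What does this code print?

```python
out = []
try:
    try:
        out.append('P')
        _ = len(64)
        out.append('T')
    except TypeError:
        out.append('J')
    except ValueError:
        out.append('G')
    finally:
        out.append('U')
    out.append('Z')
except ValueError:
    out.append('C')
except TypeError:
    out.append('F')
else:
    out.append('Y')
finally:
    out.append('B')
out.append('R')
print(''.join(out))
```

Execution trace: 'P' (inner try body) → 'J' (inner except TypeError) → 'U' (inner finally) → 'Z' (try body, no exception) → 'Y' (else) → 'B' (finally) → 'R' (after the try/except). Output: PJUZYBR

Answer: PJUZYBR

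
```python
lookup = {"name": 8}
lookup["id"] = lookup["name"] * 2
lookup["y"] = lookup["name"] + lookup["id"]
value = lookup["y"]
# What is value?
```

Trace:
`lookup = {"name": 8}` → lookup = {'name': 8}
`lookup["id"] = lookup["name"] * 2` → lookup = {'name': 8, 'id': 16}
`lookup["y"] = lookup["name"] + lookup["id"]` → lookup = {'name': 8, 'id': 16, 'y': 24}
`value = lookup["y"]` → value = 24
So value = 24

Answer: 24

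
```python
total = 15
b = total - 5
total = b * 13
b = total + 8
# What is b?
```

Trace:
`total = 15` → total = 15
`b = total - 5` → b = 10
`total = b * 13` → total = 130
`b = total + 8` → b = 138
So b = 138

Answer: 138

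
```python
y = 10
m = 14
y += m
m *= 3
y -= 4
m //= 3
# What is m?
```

Trace:
`y = 10` → y = 10
`m = 14` → m = 14
`y += m` → y = 24
`m *= 3` → m = 42
`y -= 4` → y = 20
`m //= 3` → m = 14
So m = 14

Answer: 14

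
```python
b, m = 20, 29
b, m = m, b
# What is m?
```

Trace:
`b, m = 20, 29` → b = 20; m = 29
`b, m = m, b` → b = 29; m = 20
So m = 20

Answer: 20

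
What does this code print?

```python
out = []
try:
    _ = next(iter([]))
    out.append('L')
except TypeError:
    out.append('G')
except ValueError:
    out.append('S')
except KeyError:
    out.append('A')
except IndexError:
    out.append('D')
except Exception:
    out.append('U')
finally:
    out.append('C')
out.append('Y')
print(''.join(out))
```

Execution trace: 'U' (except Exception) → 'C' (finally) → 'Y' (after the try/except). Output: UCY

Answer: UCY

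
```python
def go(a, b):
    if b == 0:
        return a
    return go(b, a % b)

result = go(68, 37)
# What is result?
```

go(68, 37) -> go(37, 31) -> go(31, 6) -> go(6, 1) -> go(1, 0) -> 1

Answer: 1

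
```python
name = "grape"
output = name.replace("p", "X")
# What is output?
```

Trace:
`name = "grape"` → name = 'grape'
`output = name.replace("p", "X")` → output = 'graXe'
So output = 'graXe'

Answer: 'graXe'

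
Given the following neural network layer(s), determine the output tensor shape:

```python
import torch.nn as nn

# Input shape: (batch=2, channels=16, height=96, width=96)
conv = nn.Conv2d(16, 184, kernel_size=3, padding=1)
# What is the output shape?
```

Input: (2, 16, 96, 96) -> Output: (2, 184, 96, 96)

Answer: (2, 184, 96, 96)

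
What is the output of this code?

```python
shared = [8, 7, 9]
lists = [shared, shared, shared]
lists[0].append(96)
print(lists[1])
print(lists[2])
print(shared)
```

Key concept: list of same reference.
Step by step:
`shared = [8, 7, 9]` → shared = [8, 7, 9]
`lists = [shared, shared, shared]` → lists = [[8, 7, 9], [8, 7, 9], [8, 7, 9]]
`lists[0].append(96)` → shared = [8, 7, 9, 96]; lists = [[8, 7, 9, 96], [8, 7, 9, 96], [8, 7, 9, 96]]
`print(lists[1])` → prints [8, 7, 9, 96]
`print(lists[2])` → prints [8, 7, 9, 96]
`print(shared)` → prints [8, 7, 9, 96]

Answer:
[8, 7, 9, 96]
[8, 7, 9, 96]
[8, 7, 9, 96]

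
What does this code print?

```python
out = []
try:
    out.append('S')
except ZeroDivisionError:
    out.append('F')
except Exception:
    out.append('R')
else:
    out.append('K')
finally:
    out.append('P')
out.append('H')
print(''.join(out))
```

Execution trace: 'S' (try body, no exception) → 'K' (else) → 'P' (finally) → 'H' (after the try/except). Output: SKPH

Answer: SKPH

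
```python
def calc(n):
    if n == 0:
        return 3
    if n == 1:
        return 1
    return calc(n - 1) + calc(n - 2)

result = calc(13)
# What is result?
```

Build up from base cases: calc(0)=3, calc(1)=1, calc(2)=4, calc(3)=5, calc(4)=9, calc(5)=14, calc(6)=23, ..., calc(13)=665

Answer: 665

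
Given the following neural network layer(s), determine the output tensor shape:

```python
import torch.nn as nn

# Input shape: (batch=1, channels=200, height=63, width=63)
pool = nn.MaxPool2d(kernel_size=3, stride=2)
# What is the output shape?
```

Input: (1, 200, 63, 63) -> Output: (1, 200, 31, 31)

Answer: (1, 200, 31, 31)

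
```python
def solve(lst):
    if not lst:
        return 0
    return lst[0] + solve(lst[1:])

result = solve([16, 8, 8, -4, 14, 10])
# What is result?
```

16 + 8 + 8 + (-4) + 14 + 10 + 0 = 52

Answer: 52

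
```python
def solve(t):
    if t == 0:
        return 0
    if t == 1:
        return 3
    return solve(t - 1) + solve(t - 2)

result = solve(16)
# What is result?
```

Build up from base cases: solve(0)=0, solve(1)=3, solve(2)=3, solve(3)=6, solve(4)=9, solve(5)=15, solve(6)=24, ..., solve(16)=2961

Answer: 2961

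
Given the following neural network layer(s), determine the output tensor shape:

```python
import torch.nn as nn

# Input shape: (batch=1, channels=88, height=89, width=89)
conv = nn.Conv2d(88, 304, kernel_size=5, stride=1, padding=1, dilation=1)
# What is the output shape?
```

Input: (1, 88, 89, 89) -> Output: (1, 304, 87, 87)

Answer: (1, 304, 87, 87)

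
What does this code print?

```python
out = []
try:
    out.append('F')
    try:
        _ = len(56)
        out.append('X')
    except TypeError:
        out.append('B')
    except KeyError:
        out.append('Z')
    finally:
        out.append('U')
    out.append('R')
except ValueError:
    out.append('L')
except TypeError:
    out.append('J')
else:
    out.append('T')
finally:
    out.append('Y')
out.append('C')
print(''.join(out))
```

Execution trace: 'F' (try body) → 'B' (inner except TypeError) → 'U' (inner finally) → 'R' (try body, no exception) → 'T' (else) → 'Y' (finally) → 'C' (after the try/except). Output: FBURTYC

Answer: FBURTYC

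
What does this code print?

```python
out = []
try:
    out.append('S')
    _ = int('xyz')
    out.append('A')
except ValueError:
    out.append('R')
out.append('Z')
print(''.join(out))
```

Execution trace: 'S' (try body) → 'R' (except ValueError) → 'Z' (after the try/except). Output: SRZ

Answer: SRZ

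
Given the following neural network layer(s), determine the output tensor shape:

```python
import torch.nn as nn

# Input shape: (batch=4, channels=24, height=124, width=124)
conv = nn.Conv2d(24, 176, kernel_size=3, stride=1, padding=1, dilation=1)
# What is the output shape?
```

Input: (4, 24, 124, 124) -> Output: (4, 176, 124, 124)

Answer: (4, 176, 124, 124)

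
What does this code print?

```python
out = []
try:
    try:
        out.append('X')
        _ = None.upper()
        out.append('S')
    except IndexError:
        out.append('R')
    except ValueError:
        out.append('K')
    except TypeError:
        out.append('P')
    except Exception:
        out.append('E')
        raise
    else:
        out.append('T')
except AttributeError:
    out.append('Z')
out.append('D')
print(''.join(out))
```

Execution trace: 'X' (inner try body) → 'E' (inner except Exception) → 'Z' (outer except AttributeError) → 'D' (after the try/except). Output: XEZD

Answer: XEZD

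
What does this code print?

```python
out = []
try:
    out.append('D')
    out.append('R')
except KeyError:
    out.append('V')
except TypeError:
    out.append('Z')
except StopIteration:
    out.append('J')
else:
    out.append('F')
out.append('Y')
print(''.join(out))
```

Execution trace: 'D' (try body) → 'R' (try body, no exception) → 'F' (else) → 'Y' (after the try/except). Output: DRFY

Answer: DRFY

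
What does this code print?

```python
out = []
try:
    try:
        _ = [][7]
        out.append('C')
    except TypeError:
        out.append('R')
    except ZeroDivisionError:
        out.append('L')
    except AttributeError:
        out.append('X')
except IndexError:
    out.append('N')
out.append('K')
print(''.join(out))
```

Execution trace: 'N' (outer except IndexError) → 'K' (after the try/except). Output: NK

Answer: NK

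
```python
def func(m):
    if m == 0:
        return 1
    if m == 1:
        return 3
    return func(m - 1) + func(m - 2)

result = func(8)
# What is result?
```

Build up from base cases: func(0)=1, func(1)=3, func(2)=4, func(3)=7, func(4)=11, func(5)=18, func(6)=29, ..., func(8)=76

Answer: 76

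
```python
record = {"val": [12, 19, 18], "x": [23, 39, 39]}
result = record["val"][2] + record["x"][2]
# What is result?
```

Trace:
`record = {"val": [12, 19, 18], "x": [23, 39, 39]}` → record = {'val': [12, 19, 18], 'x': [23, 39, 39]}
`result = record["val"][2] + record["x"][2]` → result = 57
So result = 57

Answer: 57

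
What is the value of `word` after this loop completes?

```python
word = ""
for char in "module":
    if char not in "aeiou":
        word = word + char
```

Remove vowels from 'module'
`word` takes the values: "" → "m" → "md" → "mdl"

Answer: "mdl"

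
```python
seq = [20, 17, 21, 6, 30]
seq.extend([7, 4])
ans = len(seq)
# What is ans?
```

Trace:
`seq = [20, 17, 21, 6, 30]` → seq = [20, 17, 21, 6, 30]
`seq.extend([7, 4])` → seq = [20, 17, 21, 6, 30, 7, 4]
`ans = len(seq)` → ans = 7
So ans = 7

Answer: 7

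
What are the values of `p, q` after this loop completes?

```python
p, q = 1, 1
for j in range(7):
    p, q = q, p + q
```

Fibonacci: after 7 iterations
`p, q` takes the values: (1, 1) → (1, 2) → (2, 3) → (3, 5) → (5, 8) → (8, 13) → (13, 21) → (21, 34)

Answer: 21, 34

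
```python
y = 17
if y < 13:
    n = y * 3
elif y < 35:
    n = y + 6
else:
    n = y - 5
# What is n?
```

Trace:
`y = 17` → y = 17
`if y < 13: ...` → y < 13 is False, y < 35 is True → n = 23
So n = 23

Answer: 23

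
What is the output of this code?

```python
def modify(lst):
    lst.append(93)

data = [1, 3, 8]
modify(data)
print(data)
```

Key concept: function modifies passed list.
Step by step:
`data = [1, 3, 8]` → data = [1, 3, 8]
`modify(data)` → data = [1, 3, 8, 93]
`print(data)` → prints [1, 3, 8, 93]

Answer: [1, 3, 8, 93]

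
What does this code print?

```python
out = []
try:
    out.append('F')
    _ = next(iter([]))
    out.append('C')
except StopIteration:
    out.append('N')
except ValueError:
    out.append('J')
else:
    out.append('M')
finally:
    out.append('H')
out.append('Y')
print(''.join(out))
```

Execution trace: 'F' (try body) → 'N' (except StopIteration) → 'H' (finally) → 'Y' (after the try/except). Output: FNHY

Answer: FNHY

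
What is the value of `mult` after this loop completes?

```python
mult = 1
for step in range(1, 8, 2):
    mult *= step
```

Product of 1, 3, 5, ... up to 7
`mult` takes the values: 1 → 3 → 15 → 105

Answer: 105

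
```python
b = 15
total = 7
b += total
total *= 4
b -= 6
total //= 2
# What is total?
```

Trace:
`b = 15` → b = 15
`total = 7` → total = 7
`b += total` → b = 22
`total *= 4` → total = 28
`b -= 6` → b = 16
`total //= 2` → total = 14
So total = 14

Answer: 14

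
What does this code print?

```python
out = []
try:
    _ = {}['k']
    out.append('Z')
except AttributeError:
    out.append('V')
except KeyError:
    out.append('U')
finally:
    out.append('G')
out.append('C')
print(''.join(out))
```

Execution trace: 'U' (except KeyError) → 'G' (finally) → 'C' (after the try/except). Output: UGC

Answer: UGC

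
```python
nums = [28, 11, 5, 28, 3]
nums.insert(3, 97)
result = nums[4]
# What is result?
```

Trace:
`nums = [28, 11, 5, 28, 3]` → nums = [28, 11, 5, 28, 3]
`nums.insert(3, 97)` → nums = [28, 11, 5, 97, 28, 3]
`result = nums[4]` → result = 28
So result = 28

Answer: 28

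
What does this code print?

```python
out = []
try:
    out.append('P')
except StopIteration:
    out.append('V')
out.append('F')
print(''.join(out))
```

Execution trace: 'P' (try body, no exception) → 'F' (after the try/except). Output: PF

Answer: PF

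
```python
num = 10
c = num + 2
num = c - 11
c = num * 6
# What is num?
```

Trace:
`num = 10` → num = 10
`c = num + 2` → c = 12
`num = c - 11` → num = 1
`c = num * 6` → c = 6
So num = 1

Answer: 1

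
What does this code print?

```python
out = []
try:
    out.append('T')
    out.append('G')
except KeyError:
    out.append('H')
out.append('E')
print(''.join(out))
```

Execution trace: 'T' (try body) → 'G' (try body, no exception) → 'E' (after the try/except). Output: TGE

Answer: TGE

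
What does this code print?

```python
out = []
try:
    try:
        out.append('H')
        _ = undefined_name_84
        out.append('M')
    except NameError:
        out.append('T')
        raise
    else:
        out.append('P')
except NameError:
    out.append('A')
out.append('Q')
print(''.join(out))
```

Execution trace: 'H' (inner try body) → 'T' (inner except NameError) → 'A' (outer except NameError) → 'Q' (after the try/except). Output: HTAQ

Answer: HTAQ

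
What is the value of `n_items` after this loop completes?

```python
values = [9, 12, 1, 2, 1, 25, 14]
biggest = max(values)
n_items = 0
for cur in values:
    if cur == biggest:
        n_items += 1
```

Count of max value 25 in [9, 12, 1, 2, 1, 25, 14]
`n_items` takes the values: 0 → 1

Answer: 1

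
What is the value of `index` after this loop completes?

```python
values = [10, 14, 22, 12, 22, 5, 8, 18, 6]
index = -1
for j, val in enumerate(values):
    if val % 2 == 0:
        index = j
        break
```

First even number index in [10, 14, 22, 12, 22, 5, 8, 18, 6]
`index` takes the values: -1 → 0

Answer: 0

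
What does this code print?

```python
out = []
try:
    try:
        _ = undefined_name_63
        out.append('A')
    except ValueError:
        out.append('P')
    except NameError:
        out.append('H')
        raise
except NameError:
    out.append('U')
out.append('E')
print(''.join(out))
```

Execution trace: 'H' (inner except NameError) → 'U' (outer except NameError) → 'E' (after the try/except). Output: HUE

Answer: HUE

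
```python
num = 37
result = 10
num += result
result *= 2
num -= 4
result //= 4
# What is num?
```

Trace:
`num = 37` → num = 37
`result = 10` → result = 10
`num += result` → num = 47
`result *= 2` → result = 20
`num -= 4` → num = 43
`result //= 4` → result = 5
So num = 43

Answer: 43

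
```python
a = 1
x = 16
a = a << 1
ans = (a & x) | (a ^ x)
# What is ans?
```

Trace:
`a = 1` → a = 1
`x = 16` → x = 16
`a = a << 1` → a = 2
`ans = (a & x) | (a ^ x)` → ans = 18
So ans = 18

Answer: 18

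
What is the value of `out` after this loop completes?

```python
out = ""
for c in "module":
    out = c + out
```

Reverse 'module'
`out` takes the values: "" → "m" → "om" → "dom" → "udom" → "ludom" → "eludom"

Answer: "eludom"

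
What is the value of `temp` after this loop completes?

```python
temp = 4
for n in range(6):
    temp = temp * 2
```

Multiply by 2, 6 times: 4 * 2^6 = 256
`temp` takes the values: 4 → 8 → 16 → 32 → 64 → 128 → 256

Answer: 256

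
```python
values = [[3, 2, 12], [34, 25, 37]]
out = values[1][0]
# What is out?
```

Trace:
`values = [[3, 2, 12], [34, 25, 37]]` → values = [[3, 2, 12], [34, 25, 37]]
`out = values[1][0]` → out = 34
So out = 34

Answer: 34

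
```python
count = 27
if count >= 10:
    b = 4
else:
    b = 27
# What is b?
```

Trace:
`count = 27` → count = 27
`if count >= 10: ...` → count >= 10 is True → b = 4
So b = 4

Answer: 4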